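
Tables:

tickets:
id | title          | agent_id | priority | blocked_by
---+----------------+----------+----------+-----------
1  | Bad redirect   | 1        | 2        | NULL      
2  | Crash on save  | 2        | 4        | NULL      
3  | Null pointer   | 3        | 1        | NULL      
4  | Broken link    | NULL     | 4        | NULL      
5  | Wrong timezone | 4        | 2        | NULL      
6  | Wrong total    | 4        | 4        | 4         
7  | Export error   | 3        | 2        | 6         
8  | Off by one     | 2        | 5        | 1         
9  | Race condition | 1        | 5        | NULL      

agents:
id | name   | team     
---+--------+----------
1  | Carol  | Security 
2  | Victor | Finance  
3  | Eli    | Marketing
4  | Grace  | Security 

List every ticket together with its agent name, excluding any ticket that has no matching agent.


INNER JOIN keeps only tickets rows whose agent_id matches an id in agents. Walk through each ticket:
  - ticket 1 (Bad redirect): agent_id=1 -> matches Carol
  - ticket 2 (Crash on save): agent_id=2 -> matches Victor
  - ticket 3 (Null pointer): agent_id=3 -> matches Eli
  - ticket 4 (Broken link): agent_id=NULL, no match -> dropped
  - ticket 5 (Wrong timezone): agent_id=4 -> matches Grace
  - ticket 6 (Wrong total): agent_id=4 -> matches Grace
  - ticket 7 (Export error): agent_id=3 -> matches Eli
  - ticket 8 (Off by one): agent_id=2 -> matches Victor
  - ticket 9 (Race condition): agent_id=1 -> matches Carol
So 1 of 9 rows is dropped.

SQL:
SELECT a.title, b.name AS agent
FROM tickets a
INNER JOIN agents b ON a.agent_id = b.id

Result:
title          | agent 
---------------+-------
Bad redirect   | Carol 
Crash on save  | Victor
Null pointer   | Eli   
Wrong timezone | Grace 
Wrong total    | Grace 
Export error   | Eli   
Off by one     | Victor
Race condition | Carol 


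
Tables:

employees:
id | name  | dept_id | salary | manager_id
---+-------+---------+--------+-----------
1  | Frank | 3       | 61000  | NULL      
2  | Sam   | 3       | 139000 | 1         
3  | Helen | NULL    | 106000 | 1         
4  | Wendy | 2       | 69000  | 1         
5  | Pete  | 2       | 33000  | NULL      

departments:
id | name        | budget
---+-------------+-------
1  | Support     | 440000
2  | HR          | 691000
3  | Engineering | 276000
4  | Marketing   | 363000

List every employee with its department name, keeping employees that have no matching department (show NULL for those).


LEFT JOIN keeps every row from employees (the left table); where dept_id has no match in departments, the department columns become NULL. Walk through each employee:
  - employee 1 (Frank): dept_id=3 -> matches Engineering
  - employee 2 (Sam): dept_id=3 -> matches Engineering
  - employee 3 (Helen): dept_id=NULL, no match -> kept with NULL
  - employee 4 (Wendy): dept_id=2 -> matches HR
  - employee 5 (Pete): dept_id=2 -> matches HR
All 5 rows appear; 1 has NULL department.

SQL:
SELECT a.name, b.name AS department
FROM employees a
LEFT JOIN departments b ON a.dept_id = b.id

Result:
name  | department 
------+------------
Frank | Engineering
Sam   | Engineering
Helen | NULL       
Wendy | HR         
Pete  | HR         


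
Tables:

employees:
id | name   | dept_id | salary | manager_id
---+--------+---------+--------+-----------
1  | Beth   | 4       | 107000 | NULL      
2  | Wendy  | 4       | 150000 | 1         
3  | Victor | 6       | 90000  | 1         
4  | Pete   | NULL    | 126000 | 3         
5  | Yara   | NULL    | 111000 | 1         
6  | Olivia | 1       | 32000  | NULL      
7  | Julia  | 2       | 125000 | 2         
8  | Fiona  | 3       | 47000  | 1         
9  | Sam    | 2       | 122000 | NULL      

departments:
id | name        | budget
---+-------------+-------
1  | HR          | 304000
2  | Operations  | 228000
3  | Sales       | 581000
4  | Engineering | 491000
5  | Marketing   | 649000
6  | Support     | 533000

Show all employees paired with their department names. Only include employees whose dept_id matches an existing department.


INNER JOIN keeps only employees rows whose dept_id matches an id in departments. Walk through each employee:
  - employee 1 (Beth): dept_id=4 -> matches Engineering
  - employee 2 (Wendy): dept_id=4 -> matches Engineering
  - employee 3 (Victor): dept_id=6 -> matches Support
  - employee 4 (Pete): dept_id=NULL, no match -> dropped
  - employee 5 (Yara): dept_id=NULL, no match -> dropped
  - employee 6 (Olivia): dept_id=1 -> matches HR
  - employee 7 (Julia): dept_id=2 -> matches Operations
  - employee 8 (Fiona): dept_id=3 -> matches Sales
  - employee 9 (Sam): dept_id=2 -> matches Operations
So 2 of 9 rows are dropped.

SQL:
SELECT a.name, b.name AS department
FROM employees a
INNER JOIN departments b ON a.dept_id = b.id

Result:
name   | department 
-------+------------
Beth   | Engineering
Wendy  | Engineering
Victor | Support    
Olivia | HR         
Julia  | Operations 
Fiona  | Sales      
Sam    | Operations 


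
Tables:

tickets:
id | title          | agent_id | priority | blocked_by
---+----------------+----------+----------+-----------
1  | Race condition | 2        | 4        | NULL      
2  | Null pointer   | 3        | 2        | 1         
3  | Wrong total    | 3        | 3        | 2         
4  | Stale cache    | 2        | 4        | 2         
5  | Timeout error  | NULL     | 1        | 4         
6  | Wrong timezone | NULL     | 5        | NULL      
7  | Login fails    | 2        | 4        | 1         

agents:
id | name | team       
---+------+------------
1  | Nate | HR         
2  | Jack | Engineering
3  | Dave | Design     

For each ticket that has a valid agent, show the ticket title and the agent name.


INNER JOIN keeps only tickets rows whose agent_id matches an id in agents. Walk through each ticket:
  - ticket 1 (Race condition): agent_id=2 -> matches Jack
  - ticket 2 (Null pointer): agent_id=3 -> matches Dave
  - ticket 3 (Wrong total): agent_id=3 -> matches Dave
  - ticket 4 (Stale cache): agent_id=2 -> matches Jack
  - ticket 5 (Timeout error): agent_id=NULL, no match -> dropped
  - ticket 6 (Wrong timezone): agent_id=NULL, no match -> dropped
  - ticket 7 (Login fails): agent_id=2 -> matches Jack
So 2 of 7 rows are dropped.

SQL:
SELECT a.title, b.name AS agent
FROM tickets a
INNER JOIN agents b ON a.agent_id = b.id

Result:
title          | agent
---------------+------
Race condition | Jack 
Null pointer   | Dave 
Wrong total    | Dave 
Stale cache    | Jack 
Login fails    | Jack 


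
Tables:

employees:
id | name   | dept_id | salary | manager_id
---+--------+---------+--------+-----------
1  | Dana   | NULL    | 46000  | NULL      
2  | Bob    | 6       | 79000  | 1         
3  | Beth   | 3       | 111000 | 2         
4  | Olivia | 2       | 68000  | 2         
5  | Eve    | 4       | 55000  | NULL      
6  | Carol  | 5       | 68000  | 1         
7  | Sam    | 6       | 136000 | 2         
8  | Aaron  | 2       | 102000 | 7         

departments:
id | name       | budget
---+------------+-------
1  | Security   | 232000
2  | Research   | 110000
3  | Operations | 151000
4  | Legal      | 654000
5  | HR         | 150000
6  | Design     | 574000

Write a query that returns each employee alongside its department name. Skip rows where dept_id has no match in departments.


INNER JOIN keeps only employees rows whose dept_id matches an id in departments. Walk through each employee:
  - employee 1 (Dana): dept_id=NULL, no match -> dropped
  - employee 2 (Bob): dept_id=6 -> matches Design
  - employee 3 (Beth): dept_id=3 -> matches Operations
  - employee 4 (Olivia): dept_id=2 -> matches Research
  - employee 5 (Eve): dept_id=4 -> matches Legal
  - employee 6 (Carol): dept_id=5 -> matches HR
  - employee 7 (Sam): dept_id=6 -> matches Design
  - employee 8 (Aaron): dept_id=2 -> matches Research
So 1 of 8 rows is dropped.

SQL:
SELECT a.name, b.name AS department
FROM employees a
INNER JOIN departments b ON a.dept_id = b.id

Result:
name   | department
-------+-----------
Bob    | Design    
Beth   | Operations
Olivia | Research  
Eve    | Legal     
Carol  | HR        
Sam    | Design    
Aaron  | Research  


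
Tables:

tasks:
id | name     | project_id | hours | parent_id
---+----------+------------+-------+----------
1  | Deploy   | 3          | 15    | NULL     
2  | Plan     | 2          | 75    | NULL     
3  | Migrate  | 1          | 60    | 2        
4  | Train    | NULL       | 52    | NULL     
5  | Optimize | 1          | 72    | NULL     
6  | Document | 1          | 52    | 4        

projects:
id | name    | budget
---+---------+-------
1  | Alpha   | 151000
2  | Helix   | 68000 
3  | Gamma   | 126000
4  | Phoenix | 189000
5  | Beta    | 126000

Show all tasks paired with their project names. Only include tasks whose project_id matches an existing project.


INNER JOIN keeps only tasks rows whose project_id matches an id in projects. Walk through each task:
  - task 1 (Deploy): project_id=3 -> matches Gamma
  - task 2 (Plan): project_id=2 -> matches Helix
  - task 3 (Migrate): project_id=1 -> matches Alpha
  - task 4 (Train): project_id=NULL, no match -> dropped
  - task 5 (Optimize): project_id=1 -> matches Alpha
  - task 6 (Document): project_id=1 -> matches Alpha
So 1 of 6 rows is dropped.

SQL:
SELECT a.name, b.name AS project
FROM tasks a
INNER JOIN projects b ON a.project_id = b.id

Result:
name     | project
---------+--------
Deploy   | Gamma  
Plan     | Helix  
Migrate  | Alpha  
Optimize | Alpha  
Document | Alpha  


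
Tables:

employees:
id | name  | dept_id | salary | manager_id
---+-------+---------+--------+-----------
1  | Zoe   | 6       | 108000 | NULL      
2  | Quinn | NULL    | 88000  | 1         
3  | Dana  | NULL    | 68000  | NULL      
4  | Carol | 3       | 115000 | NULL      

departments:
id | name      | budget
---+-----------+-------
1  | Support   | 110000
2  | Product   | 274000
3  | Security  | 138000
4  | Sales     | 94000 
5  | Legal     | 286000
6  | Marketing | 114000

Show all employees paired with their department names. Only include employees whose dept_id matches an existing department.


INNER JOIN keeps only employees rows whose dept_id matches an id in departments. Walk through each employee:
  - employee 1 (Zoe): dept_id=6 -> matches Marketing
  - employee 2 (Quinn): dept_id=NULL, no match -> dropped
  - employee 3 (Dana): dept_id=NULL, no match -> dropped
  - employee 4 (Carol): dept_id=3 -> matches Security
So 2 of 4 rows are dropped.

SQL:
SELECT a.name, b.name AS department
FROM employees a
INNER JOIN departments b ON a.dept_id = b.id

Result:
name  | department
------+-----------
Zoe   | Marketing 
Carol | Security  


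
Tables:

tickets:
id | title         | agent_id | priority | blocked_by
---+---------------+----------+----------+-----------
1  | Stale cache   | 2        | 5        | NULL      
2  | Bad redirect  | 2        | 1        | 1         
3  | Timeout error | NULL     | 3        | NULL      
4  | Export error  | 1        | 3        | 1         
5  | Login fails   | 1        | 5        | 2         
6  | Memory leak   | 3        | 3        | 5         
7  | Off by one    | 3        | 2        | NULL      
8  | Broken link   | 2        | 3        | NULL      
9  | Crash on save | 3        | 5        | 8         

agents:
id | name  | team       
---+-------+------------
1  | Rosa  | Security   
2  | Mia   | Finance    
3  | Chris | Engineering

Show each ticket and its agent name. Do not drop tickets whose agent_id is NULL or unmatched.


LEFT JOIN keeps every row from tickets (the left table); where agent_id has no match in agents, the agent columns become NULL. Walk through each ticket:
  - ticket 1 (Stale cache): agent_id=2 -> matches Mia
  - ticket 2 (Bad redirect): agent_id=2 -> matches Mia
  - ticket 3 (Timeout error): agent_id=NULL, no match -> kept with NULL
  - ticket 4 (Export error): agent_id=1 -> matches Rosa
  - ticket 5 (Login fails): agent_id=1 -> matches Rosa
  - ticket 6 (Memory leak): agent_id=3 -> matches Chris
  - ticket 7 (Off by one): agent_id=3 -> matches Chris
  - ticket 8 (Broken link): agent_id=2 -> matches Mia
  - ticket 9 (Crash on save): agent_id=3 -> matches Chris
All 9 rows appear; 1 has NULL agent.

SQL:
SELECT a.title, b.name AS agent
FROM tickets a
LEFT JOIN agents b ON a.agent_id = b.id

Result:
title         | agent
--------------+------
Stale cache   | Mia  
Bad redirect  | Mia  
Timeout error | NULL 
Export error  | Rosa 
Login fails   | Rosa 
Memory leak   | Chris
Off by one    | Chris
Broken link   | Mia  
Crash on save | Chris


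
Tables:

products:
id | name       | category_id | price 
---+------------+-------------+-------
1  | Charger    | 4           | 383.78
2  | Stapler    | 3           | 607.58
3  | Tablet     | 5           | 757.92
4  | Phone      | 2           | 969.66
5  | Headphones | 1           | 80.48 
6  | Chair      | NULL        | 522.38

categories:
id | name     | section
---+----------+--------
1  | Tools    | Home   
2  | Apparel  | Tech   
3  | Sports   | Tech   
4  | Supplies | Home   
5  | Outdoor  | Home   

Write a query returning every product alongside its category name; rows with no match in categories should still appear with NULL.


LEFT JOIN keeps every row from products (the left table); where category_id has no match in categories, the category columns become NULL. Walk through each product:
  - product 1 (Charger): category_id=4 -> matches Supplies
  - product 2 (Stapler): category_id=3 -> matches Sports
  - product 3 (Tablet): category_id=5 -> matches Outdoor
  - product 4 (Phone): category_id=2 -> matches Apparel
  - product 5 (Headphones): category_id=1 -> matches Tools
  - product 6 (Chair): category_id=NULL, no match -> kept with NULL
All 6 rows appear; 1 has NULL category.

SQL:
SELECT a.name, b.name AS category
FROM products a
LEFT JOIN categories b ON a.category_id = b.id

Result:
name       | category
-----------+---------
Charger    | Supplies
Stapler    | Sports  
Tablet     | Outdoor 
Phone      | Apparel 
Headphones | Tools   
Chair      | NULL    


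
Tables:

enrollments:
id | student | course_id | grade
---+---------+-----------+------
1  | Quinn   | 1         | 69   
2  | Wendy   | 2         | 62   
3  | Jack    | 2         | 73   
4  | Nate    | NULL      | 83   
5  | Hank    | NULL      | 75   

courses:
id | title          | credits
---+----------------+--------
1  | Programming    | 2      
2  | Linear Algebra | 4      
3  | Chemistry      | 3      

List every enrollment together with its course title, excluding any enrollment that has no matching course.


INNER JOIN keeps only enrollments rows whose course_id matches an id in courses. Walk through each enrollment:
  - enrollment 1 (Quinn): course_id=1 -> matches Programming
  - enrollment 2 (Wendy): course_id=2 -> matches Linear Algebra
  - enrollment 3 (Jack): course_id=2 -> matches Linear Algebra
  - enrollment 4 (Nate): course_id=NULL, no match -> dropped
  - enrollment 5 (Hank): course_id=NULL, no match -> dropped
So 2 of 5 rows are dropped.

SQL:
SELECT a.student, b.title AS course
FROM enrollments a
INNER JOIN courses b ON a.course_id = b.id

Result:
student | course        
--------+---------------
Quinn   | Programming   
Wendy   | Linear Algebra
Jack    | Linear Algebra


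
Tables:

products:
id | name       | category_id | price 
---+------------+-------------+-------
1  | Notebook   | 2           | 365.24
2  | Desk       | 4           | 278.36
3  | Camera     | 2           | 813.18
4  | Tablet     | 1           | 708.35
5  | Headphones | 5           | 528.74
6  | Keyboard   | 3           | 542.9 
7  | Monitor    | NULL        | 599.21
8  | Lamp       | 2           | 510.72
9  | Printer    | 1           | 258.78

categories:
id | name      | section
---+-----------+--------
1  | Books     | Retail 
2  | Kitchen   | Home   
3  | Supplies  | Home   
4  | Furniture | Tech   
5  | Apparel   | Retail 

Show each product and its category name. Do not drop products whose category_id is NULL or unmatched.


LEFT JOIN keeps every row from products (the left table); where category_id has no match in categories, the category columns become NULL. Walk through each product:
  - product 1 (Notebook): category_id=2 -> matches Kitchen
  - product 2 (Desk): category_id=4 -> matches Furniture
  - product 3 (Camera): category_id=2 -> matches Kitchen
  - product 4 (Tablet): category_id=1 -> matches Books
  - product 5 (Headphones): category_id=5 -> matches Apparel
  - product 6 (Keyboard): category_id=3 -> matches Supplies
  - product 7 (Monitor): category_id=NULL, no match -> kept with NULL
  - product 8 (Lamp): category_id=2 -> matches Kitchen
  - product 9 (Printer): category_id=1 -> matches Books
All 9 rows appear; 1 has NULL category.

SQL:
SELECT a.name, b.name AS category
FROM products a
LEFT JOIN categories b ON a.category_id = b.id

Result:
name       | category 
-----------+----------
Notebook   | Kitchen  
Desk       | Furniture
Camera     | Kitchen  
Tablet     | Books    
Headphones | Apparel  
Keyboard   | Supplies 
Monitor    | NULL     
Lamp       | Kitchen  
Printer    | Books    


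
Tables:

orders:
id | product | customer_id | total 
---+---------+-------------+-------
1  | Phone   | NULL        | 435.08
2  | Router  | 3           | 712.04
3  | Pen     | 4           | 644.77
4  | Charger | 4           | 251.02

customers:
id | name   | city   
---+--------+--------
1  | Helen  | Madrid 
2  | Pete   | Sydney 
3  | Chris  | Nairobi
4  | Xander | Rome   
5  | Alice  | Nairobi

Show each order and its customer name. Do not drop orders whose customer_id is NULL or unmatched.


LEFT JOIN keeps every row from orders (the left table); where customer_id has no match in customers, the customer columns become NULL. Walk through each order:
  - order 1 (Phone): customer_id=NULL, no match -> kept with NULL
  - order 2 (Router): customer_id=3 -> matches Chris
  - order 3 (Pen): customer_id=4 -> matches Xander
  - order 4 (Charger): customer_id=4 -> matches Xander
All 4 rows appear; 1 has NULL customer.

SQL:
SELECT a.product, b.name AS customer
FROM orders a
LEFT JOIN customers b ON a.customer_id = b.id

Result:
product | customer
--------+---------
Phone   | NULL    
Router  | Chris   
Pen     | Xander  
Charger | Xander  


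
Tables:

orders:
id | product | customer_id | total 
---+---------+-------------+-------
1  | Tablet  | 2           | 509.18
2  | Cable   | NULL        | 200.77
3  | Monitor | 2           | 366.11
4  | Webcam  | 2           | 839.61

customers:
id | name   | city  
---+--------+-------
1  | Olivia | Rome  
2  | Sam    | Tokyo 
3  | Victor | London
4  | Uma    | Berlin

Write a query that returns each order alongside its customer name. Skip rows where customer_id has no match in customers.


INNER JOIN keeps only orders rows whose customer_id matches an id in customers. Walk through each order:
  - order 1 (Tablet): customer_id=2 -> matches Sam
  - order 2 (Cable): customer_id=NULL, no match -> dropped
  - order 3 (Monitor): customer_id=2 -> matches Sam
  - order 4 (Webcam): customer_id=2 -> matches Sam
So 1 of 4 rows is dropped.

SQL:
SELECT a.product, b.name AS customer
FROM orders a
INNER JOIN customers b ON a.customer_id = b.id

Result:
product | customer
--------+---------
Tablet  | Sam     
Monitor | Sam     
Webcam  | Sam     


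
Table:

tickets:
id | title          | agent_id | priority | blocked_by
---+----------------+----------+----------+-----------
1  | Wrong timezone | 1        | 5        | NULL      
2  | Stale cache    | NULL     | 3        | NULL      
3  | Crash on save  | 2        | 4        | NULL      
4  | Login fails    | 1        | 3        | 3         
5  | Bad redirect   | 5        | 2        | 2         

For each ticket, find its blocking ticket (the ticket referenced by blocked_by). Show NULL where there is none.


This is a self-join: tickets is joined to a second copy of itself, matching each row's blocked_by to another row's id. Use LEFT JOIN so rows with blocked_by=NULL are kept.
  - ticket 1 (Wrong timezone): blocked_by=NULL -> NULL
  - ticket 2 (Stale cache): blocked_by=NULL -> NULL
  - ticket 3 (Crash on save): blocked_by=NULL -> NULL
  - ticket 4 (Login fails): blocked_by=3 -> Crash on save
  - ticket 5 (Bad redirect): blocked_by=2 -> Stale cache

SQL:
SELECT a.title AS item, b.title AS blocked_by
FROM tickets a
LEFT JOIN tickets b ON a.blocked_by = b.id

Result:
item           | blocked_by   
---------------+--------------
Wrong timezone | NULL         
Stale cache    | NULL         
Crash on save  | NULL         
Login fails    | Crash on save
Bad redirect   | Stale cache  


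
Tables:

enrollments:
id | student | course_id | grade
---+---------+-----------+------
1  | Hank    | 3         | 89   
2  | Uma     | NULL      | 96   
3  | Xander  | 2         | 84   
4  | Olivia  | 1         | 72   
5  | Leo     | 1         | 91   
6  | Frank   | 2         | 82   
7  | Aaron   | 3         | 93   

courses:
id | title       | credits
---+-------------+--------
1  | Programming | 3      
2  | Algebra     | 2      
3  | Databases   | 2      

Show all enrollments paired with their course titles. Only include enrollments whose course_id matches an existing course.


INNER JOIN keeps only enrollments rows whose course_id matches an id in courses. Walk through each enrollment:
  - enrollment 1 (Hank): course_id=3 -> matches Databases
  - enrollment 2 (Uma): course_id=NULL, no match -> dropped
  - enrollment 3 (Xander): course_id=2 -> matches Algebra
  - enrollment 4 (Olivia): course_id=1 -> matches Programming
  - enrollment 5 (Leo): course_id=1 -> matches Programming
  - enrollment 6 (Frank): course_id=2 -> matches Algebra
  - enrollment 7 (Aaron): course_id=3 -> matches Databases
So 1 of 7 rows is dropped.

SQL:
SELECT a.student, b.title AS course
FROM enrollments a
INNER JOIN courses b ON a.course_id = b.id

Result:
student | course     
--------+------------
Hank    | Databases  
Xander  | Algebra    
Olivia  | Programming
Leo     | Programming
Frank   | Algebra    
Aaron   | Databases  


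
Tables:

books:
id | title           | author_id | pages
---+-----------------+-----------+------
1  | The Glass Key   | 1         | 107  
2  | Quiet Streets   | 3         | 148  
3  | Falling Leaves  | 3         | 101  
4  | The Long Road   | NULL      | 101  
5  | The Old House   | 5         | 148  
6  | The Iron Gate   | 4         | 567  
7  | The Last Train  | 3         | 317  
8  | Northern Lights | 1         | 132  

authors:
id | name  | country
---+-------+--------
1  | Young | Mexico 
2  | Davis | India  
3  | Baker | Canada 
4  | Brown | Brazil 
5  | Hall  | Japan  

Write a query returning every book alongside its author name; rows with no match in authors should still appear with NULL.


LEFT JOIN keeps every row from books (the left table); where author_id has no match in authors, the author columns become NULL. Walk through each book:
  - book 1 (The Glass Key): author_id=1 -> matches Young
  - book 2 (Quiet Streets): author_id=3 -> matches Baker
  - book 3 (Falling Leaves): author_id=3 -> matches Baker
  - book 4 (The Long Road): author_id=NULL, no match -> kept with NULL
  - book 5 (The Old House): author_id=5 -> matches Hall
  - book 6 (The Iron Gate): author_id=4 -> matches Brown
  - book 7 (The Last Train): author_id=3 -> matches Baker
  - book 8 (Northern Lights): author_id=1 -> matches Young
All 8 rows appear; 1 has NULL author.

SQL:
SELECT a.title, b.name AS author
FROM books a
LEFT JOIN authors b ON a.author_id = b.id

Result:
title           | author
----------------+-------
The Glass Key   | Young 
Quiet Streets   | Baker 
Falling Leaves  | Baker 
The Long Road   | NULL  
The Old House   | Hall  
The Iron Gate   | Brown 
The Last Train  | Baker 
Northern Lights | Young 


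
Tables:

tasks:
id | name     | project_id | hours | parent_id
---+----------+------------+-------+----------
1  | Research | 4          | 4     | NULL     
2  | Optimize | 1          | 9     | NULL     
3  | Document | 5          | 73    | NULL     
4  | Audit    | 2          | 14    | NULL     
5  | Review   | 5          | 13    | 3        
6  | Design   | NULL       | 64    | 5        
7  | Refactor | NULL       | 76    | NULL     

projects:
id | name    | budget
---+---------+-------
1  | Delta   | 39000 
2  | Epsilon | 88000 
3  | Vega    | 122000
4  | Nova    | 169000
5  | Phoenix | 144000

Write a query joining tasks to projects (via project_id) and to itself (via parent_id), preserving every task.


Two LEFT JOINs from the same base table tasks: one to projects via project_id, one to tasks itself via parent_id. Both are LEFT so every task is preserved.
Match against projects:
  - task 1 (Research): project_id=4 -> matches Nova
  - task 2 (Optimize): project_id=1 -> matches Delta
  - task 3 (Document): project_id=5 -> matches Phoenix
  - task 4 (Audit): project_id=2 -> matches Epsilon
  - task 5 (Review): project_id=5 -> matches Phoenix
  - task 6 (Design): project_id=NULL, no match -> kept with NULL
  - task 7 (Refactor): project_id=NULL, no match -> kept with NULL
Match against tasks (self):
  - task 1 (Research): parent_id=NULL -> NULL
  - task 2 (Optimize): parent_id=NULL -> NULL
  - task 3 (Document): parent_id=NULL -> NULL
  - task 4 (Audit): parent_id=NULL -> NULL
  - task 5 (Review): parent_id=3 -> Document
  - task 6 (Design): parent_id=5 -> Review
  - task 7 (Refactor): parent_id=NULL -> NULL

SQL:
SELECT a.name, b.name AS project, c.name AS parent
FROM tasks a
LEFT JOIN projects b ON a.project_id = b.id
LEFT JOIN tasks c ON a.parent_id = c.id

Result:
name     | project | parent  
---------+---------+---------
Research | Nova    | NULL    
Optimize | Delta   | NULL    
Document | Phoenix | NULL    
Audit    | Epsilon | NULL    
Review   | Phoenix | Document
Design   | NULL    | Review  
Refactor | NULL    | NULL    


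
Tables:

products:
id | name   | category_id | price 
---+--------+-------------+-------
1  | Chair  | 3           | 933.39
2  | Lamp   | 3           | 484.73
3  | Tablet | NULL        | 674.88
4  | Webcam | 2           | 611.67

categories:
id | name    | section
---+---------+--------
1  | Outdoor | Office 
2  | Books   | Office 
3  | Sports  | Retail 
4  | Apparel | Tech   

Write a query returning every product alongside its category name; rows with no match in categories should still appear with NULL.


LEFT JOIN keeps every row from products (the left table); where category_id has no match in categories, the category columns become NULL. Walk through each product:
  - product 1 (Chair): category_id=3 -> matches Sports
  - product 2 (Lamp): category_id=3 -> matches Sports
  - product 3 (Tablet): category_id=NULL, no match -> kept with NULL
  - product 4 (Webcam): category_id=2 -> matches Books
All 4 rows appear; 1 has NULL category.

SQL:
SELECT a.name, b.name AS category
FROM products a
LEFT JOIN categories b ON a.category_id = b.id

Result:
name   | category
-------+---------
Chair  | Sports  
Lamp   | Sports  
Tablet | NULL    
Webcam | Books   


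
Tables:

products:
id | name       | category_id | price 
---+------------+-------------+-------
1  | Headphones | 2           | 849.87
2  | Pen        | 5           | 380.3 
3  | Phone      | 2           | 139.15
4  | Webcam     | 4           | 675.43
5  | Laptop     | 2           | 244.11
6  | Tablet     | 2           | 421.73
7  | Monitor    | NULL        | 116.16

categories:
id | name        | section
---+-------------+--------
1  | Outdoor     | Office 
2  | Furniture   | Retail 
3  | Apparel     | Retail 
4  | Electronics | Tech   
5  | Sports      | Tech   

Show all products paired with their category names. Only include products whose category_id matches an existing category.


INNER JOIN keeps only products rows whose category_id matches an id in categories. Walk through each product:
  - product 1 (Headphones): category_id=2 -> matches Furniture
  - product 2 (Pen): category_id=5 -> matches Sports
  - product 3 (Phone): category_id=2 -> matches Furniture
  - product 4 (Webcam): category_id=4 -> matches Electronics
  - product 5 (Laptop): category_id=2 -> matches Furniture
  - product 6 (Tablet): category_id=2 -> matches Furniture
  - product 7 (Monitor): category_id=NULL, no match -> dropped
So 1 of 7 rows is dropped.

SQL:
SELECT a.name, b.name AS category
FROM products a
INNER JOIN categories b ON a.category_id = b.id

Result:
name       | category   
-----------+------------
Headphones | Furniture  
Pen        | Sports     
Phone      | Furniture  
Webcam     | Electronics
Laptop     | Furniture  
Tablet     | Furniture  


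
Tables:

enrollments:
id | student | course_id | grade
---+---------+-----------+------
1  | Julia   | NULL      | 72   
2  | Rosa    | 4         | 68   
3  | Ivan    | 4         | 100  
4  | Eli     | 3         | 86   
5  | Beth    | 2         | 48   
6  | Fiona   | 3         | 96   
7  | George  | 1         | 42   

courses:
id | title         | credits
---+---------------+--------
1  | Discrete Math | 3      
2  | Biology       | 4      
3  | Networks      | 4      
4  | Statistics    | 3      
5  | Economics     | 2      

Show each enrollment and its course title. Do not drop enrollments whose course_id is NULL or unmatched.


LEFT JOIN keeps every row from enrollments (the left table); where course_id has no match in courses, the course columns become NULL. Walk through each enrollment:
  - enrollment 1 (Julia): course_id=NULL, no match -> kept with NULL
  - enrollment 2 (Rosa): course_id=4 -> matches Statistics
  - enrollment 3 (Ivan): course_id=4 -> matches Statistics
  - enrollment 4 (Eli): course_id=3 -> matches Networks
  - enrollment 5 (Beth): course_id=2 -> matches Biology
  - enrollment 6 (Fiona): course_id=3 -> matches Networks
  - enrollment 7 (George): course_id=1 -> matches Discrete Math
All 7 rows appear; 1 has NULL course.

SQL:
SELECT a.student, b.title AS course
FROM enrollments a
LEFT JOIN courses b ON a.course_id = b.id

Result:
student | course       
--------+--------------
Julia   | NULL         
Rosa    | Statistics   
Ivan    | Statistics   
Eli     | Networks     
Beth    | Biology      
Fiona   | Networks     
George  | Discrete Math


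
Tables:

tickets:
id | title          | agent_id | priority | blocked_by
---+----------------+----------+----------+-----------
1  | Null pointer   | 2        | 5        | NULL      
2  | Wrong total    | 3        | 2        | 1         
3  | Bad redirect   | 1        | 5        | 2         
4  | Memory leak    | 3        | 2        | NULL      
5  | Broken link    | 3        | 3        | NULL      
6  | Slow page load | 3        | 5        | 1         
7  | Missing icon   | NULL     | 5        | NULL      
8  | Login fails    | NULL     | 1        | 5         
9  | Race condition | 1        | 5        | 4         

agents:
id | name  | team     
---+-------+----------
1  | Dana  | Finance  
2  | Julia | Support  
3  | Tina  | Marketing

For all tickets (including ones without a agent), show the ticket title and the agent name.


LEFT JOIN keeps every row from tickets (the left table); where agent_id has no match in agents, the agent columns become NULL. Walk through each ticket:
  - ticket 1 (Null pointer): agent_id=2 -> matches Julia
  - ticket 2 (Wrong total): agent_id=3 -> matches Tina
  - ticket 3 (Bad redirect): agent_id=1 -> matches Dana
  - ticket 4 (Memory leak): agent_id=3 -> matches Tina
  - ticket 5 (Broken link): agent_id=3 -> matches Tina
  - ticket 6 (Slow page load): agent_id=3 -> matches Tina
  - ticket 7 (Missing icon): agent_id=NULL, no match -> kept with NULL
  - ticket 8 (Login fails): agent_id=NULL, no match -> kept with NULL
  - ticket 9 (Race condition): agent_id=1 -> matches Dana
All 9 rows appear; 2 have NULL agent.

SQL:
SELECT a.title, b.name AS agent
FROM tickets a
LEFT JOIN agents b ON a.agent_id = b.id

Result:
title          | agent
---------------+------
Null pointer   | Julia
Wrong total    | Tina 
Bad redirect   | Dana 
Memory leak    | Tina 
Broken link    | Tina 
Slow page load | Tina 
Missing icon   | NULL 
Login fails    | NULL 
Race condition | Dana 


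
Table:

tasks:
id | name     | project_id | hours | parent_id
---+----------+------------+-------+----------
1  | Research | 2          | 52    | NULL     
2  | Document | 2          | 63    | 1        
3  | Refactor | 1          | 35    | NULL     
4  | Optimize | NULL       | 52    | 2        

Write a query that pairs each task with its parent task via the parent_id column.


This is a self-join: tasks is joined to a second copy of itself, matching each row's parent_id to another row's id. Use LEFT JOIN so rows with parent_id=NULL are kept.
  - task 1 (Research): parent_id=NULL -> NULL
  - task 2 (Document): parent_id=1 -> Research
  - task 3 (Refactor): parent_id=NULL -> NULL
  - task 4 (Optimize): parent_id=2 -> Document

SQL:
SELECT a.name AS item, b.name AS parent
FROM tasks a
LEFT JOIN tasks b ON a.parent_id = b.id

Result:
item     | parent  
---------+---------
Research | NULL    
Document | Research
Refactor | NULL    
Optimize | Document


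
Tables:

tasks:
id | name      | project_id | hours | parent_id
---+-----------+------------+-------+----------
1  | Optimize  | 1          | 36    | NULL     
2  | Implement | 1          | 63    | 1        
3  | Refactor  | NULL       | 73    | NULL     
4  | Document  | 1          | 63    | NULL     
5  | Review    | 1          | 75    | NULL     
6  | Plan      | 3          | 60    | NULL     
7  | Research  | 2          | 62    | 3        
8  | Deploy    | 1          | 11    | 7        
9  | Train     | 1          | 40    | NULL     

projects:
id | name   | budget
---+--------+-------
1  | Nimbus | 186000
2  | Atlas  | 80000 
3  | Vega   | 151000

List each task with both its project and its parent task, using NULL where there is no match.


Two LEFT JOINs from the same base table tasks: one to projects via project_id, one to tasks itself via parent_id. Both are LEFT so every task is preserved.
Match against projects:
  - task 1 (Optimize): project_id=1 -> matches Nimbus
  - task 2 (Implement): project_id=1 -> matches Nimbus
  - task 3 (Refactor): project_id=NULL, no match -> kept with NULL
  - task 4 (Document): project_id=1 -> matches Nimbus
  - task 5 (Review): project_id=1 -> matches Nimbus
  - task 6 (Plan): project_id=3 -> matches Vega
  - task 7 (Research): project_id=2 -> matches Atlas
  - task 8 (Deploy): project_id=1 -> matches Nimbus
  - task 9 (Train): project_id=1 -> matches Nimbus
Match against tasks (self):
  - task 1 (Optimize): parent_id=NULL -> NULL
  - task 2 (Implement): parent_id=1 -> Optimize
  - task 3 (Refactor): parent_id=NULL -> NULL
  - task 4 (Document): parent_id=NULL -> NULL
  - task 5 (Review): parent_id=NULL -> NULL
  - task 6 (Plan): parent_id=NULL -> NULL
  - task 7 (Research): parent_id=3 -> Refactor
  - task 8 (Deploy): parent_id=7 -> Research
  - task 9 (Train): parent_id=NULL -> NULL

SQL:
SELECT a.name, b.name AS project, c.name AS parent
FROM tasks a
LEFT JOIN projects b ON a.project_id = b.id
LEFT JOIN tasks c ON a.parent_id = c.id

Result:
name      | project | parent  
----------+---------+---------
Optimize  | Nimbus  | NULL    
Implement | Nimbus  | Optimize
Refactor  | NULL    | NULL    
Document  | Nimbus  | NULL    
Review    | Nimbus  | NULL    
Plan      | Vega    | NULL    
Research  | Atlas   | Refactor
Deploy    | Nimbus  | Research
Train     | Nimbus  | NULL    


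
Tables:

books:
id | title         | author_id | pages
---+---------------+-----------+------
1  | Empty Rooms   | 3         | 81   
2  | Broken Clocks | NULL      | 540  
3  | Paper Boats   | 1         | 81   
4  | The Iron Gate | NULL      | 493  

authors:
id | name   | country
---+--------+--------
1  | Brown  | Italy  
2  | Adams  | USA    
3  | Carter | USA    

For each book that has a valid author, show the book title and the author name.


INNER JOIN keeps only books rows whose author_id matches an id in authors. Walk through each book:
  - book 1 (Empty Rooms): author_id=3 -> matches Carter
  - book 2 (Broken Clocks): author_id=NULL, no match -> dropped
  - book 3 (Paper Boats): author_id=1 -> matches Brown
  - book 4 (The Iron Gate): author_id=NULL, no match -> dropped
So 2 of 4 rows are dropped.

SQL:
SELECT a.title, b.name AS author
FROM books a
INNER JOIN authors b ON a.author_id = b.id

Result:
title       | author
------------+-------
Empty Rooms | Carter
Paper Boats | Brown 


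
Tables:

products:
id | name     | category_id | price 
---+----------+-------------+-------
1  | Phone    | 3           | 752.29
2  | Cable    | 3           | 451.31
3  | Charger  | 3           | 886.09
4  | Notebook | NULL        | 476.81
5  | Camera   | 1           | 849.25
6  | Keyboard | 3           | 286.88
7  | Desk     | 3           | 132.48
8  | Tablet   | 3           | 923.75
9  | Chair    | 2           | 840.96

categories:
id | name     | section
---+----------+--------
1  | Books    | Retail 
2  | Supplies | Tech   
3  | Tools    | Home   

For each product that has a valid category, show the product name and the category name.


INNER JOIN keeps only products rows whose category_id matches an id in categories. Walk through each product:
  - product 1 (Phone): category_id=3 -> matches Tools
  - product 2 (Cable): category_id=3 -> matches Tools
  - product 3 (Charger): category_id=3 -> matches Tools
  - product 4 (Notebook): category_id=NULL, no match -> dropped
  - product 5 (Camera): category_id=1 -> matches Books
  - product 6 (Keyboard): category_id=3 -> matches Tools
  - product 7 (Desk): category_id=3 -> matches Tools
  - product 8 (Tablet): category_id=3 -> matches Tools
  - product 9 (Chair): category_id=2 -> matches Supplies
So 1 of 9 rows is dropped.

SQL:
SELECT a.name, b.name AS category
FROM products a
INNER JOIN categories b ON a.category_id = b.id

Result:
name     | category
---------+---------
Phone    | Tools   
Cable    | Tools   
Charger  | Tools   
Camera   | Books   
Keyboard | Tools   
Desk     | Tools   
Tablet   | Tools   
Chair    | Supplies


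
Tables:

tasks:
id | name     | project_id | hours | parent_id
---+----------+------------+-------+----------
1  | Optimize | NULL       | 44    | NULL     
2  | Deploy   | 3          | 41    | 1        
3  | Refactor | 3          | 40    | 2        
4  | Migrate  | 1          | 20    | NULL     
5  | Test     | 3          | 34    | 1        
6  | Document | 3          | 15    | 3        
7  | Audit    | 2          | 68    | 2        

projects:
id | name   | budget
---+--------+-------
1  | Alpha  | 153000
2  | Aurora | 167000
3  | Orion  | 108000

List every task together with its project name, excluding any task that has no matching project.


INNER JOIN keeps only tasks rows whose project_id matches an id in projects. Walk through each task:
  - task 1 (Optimize): project_id=NULL, no match -> dropped
  - task 2 (Deploy): project_id=3 -> matches Orion
  - task 3 (Refactor): project_id=3 -> matches Orion
  - task 4 (Migrate): project_id=1 -> matches Alpha
  - task 5 (Test): project_id=3 -> matches Orion
  - task 6 (Document): project_id=3 -> matches Orion
  - task 7 (Audit): project_id=2 -> matches Aurora
So 1 of 7 rows is dropped.

SQL:
SELECT a.name, b.name AS project
FROM tasks a
INNER JOIN projects b ON a.project_id = b.id

Result:
name     | project
---------+--------
Deploy   | Orion  
Refactor | Orion  
Migrate  | Alpha  
Test     | Orion  
Document | Orion  
Audit    | Aurora 


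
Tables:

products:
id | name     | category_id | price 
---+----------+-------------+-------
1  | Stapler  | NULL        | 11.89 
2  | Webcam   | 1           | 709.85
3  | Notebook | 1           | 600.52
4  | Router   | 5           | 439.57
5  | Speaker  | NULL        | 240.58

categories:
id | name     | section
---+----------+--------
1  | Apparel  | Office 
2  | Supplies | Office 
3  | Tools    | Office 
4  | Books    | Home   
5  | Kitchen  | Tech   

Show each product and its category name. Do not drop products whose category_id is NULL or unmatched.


LEFT JOIN keeps every row from products (the left table); where category_id has no match in categories, the category columns become NULL. Walk through each product:
  - product 1 (Stapler): category_id=NULL, no match -> kept with NULL
  - product 2 (Webcam): category_id=1 -> matches Apparel
  - product 3 (Notebook): category_id=1 -> matches Apparel
  - product 4 (Router): category_id=5 -> matches Kitchen
  - product 5 (Speaker): category_id=NULL, no match -> kept with NULL
All 5 rows appear; 2 have NULL category.

SQL:
SELECT a.name, b.name AS category
FROM products a
LEFT JOIN categories b ON a.category_id = b.id

Result:
name     | category
---------+---------
Stapler  | NULL    
Webcam   | Apparel 
Notebook | Apparel 
Router   | Kitchen 
Speaker  | NULL    
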